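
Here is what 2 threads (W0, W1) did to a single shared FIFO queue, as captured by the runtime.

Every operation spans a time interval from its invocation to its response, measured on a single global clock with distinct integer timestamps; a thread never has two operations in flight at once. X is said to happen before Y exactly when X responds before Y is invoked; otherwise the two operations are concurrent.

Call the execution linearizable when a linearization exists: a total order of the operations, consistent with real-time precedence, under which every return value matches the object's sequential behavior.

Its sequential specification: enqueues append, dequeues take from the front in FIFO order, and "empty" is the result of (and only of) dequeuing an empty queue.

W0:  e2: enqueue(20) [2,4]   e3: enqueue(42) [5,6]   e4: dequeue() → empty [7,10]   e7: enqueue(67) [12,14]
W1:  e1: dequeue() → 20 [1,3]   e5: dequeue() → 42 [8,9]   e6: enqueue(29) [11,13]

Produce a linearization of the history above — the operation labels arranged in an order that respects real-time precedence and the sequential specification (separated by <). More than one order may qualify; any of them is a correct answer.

1. e2 enqueue(20), leaving queue <20>
2. e1 dequeue() → 20, leaving queue <>
3. e3 enqueue(42), leaving queue <42>
4. e5 dequeue() → 42, leaving queue <>
5. e4 dequeue() → empty, leaving queue <>
6. e6 enqueue(29), leaving queue <29>
7. e7 enqueue(67), leaving queue <29,67>

e2 < e1 < e3 < e5 < e4 < e6 < e7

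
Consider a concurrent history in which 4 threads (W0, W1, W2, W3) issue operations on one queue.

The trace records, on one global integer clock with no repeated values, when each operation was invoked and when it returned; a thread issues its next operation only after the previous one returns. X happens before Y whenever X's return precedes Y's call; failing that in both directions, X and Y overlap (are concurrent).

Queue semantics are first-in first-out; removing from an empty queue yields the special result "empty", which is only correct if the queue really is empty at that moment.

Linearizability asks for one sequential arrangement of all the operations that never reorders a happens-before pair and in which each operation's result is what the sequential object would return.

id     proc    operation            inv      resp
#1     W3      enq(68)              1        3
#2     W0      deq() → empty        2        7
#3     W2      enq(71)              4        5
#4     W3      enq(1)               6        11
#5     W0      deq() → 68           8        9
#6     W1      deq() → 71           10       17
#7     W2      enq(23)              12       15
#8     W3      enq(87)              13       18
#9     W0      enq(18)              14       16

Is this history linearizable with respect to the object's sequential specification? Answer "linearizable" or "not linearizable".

witness order: #2, #1, #3, #4, #5, #6, #7, #8, #9
1. #2 deq() → empty, leaving queue <>
2. #1 enq(68), leaving queue <68>
3. #3 enq(71), leaving queue <68,71>
4. #4 enq(1), leaving queue <68,71,1>
5. #5 deq() → 68, leaving queue <71,1>
6. #6 deq() → 71, leaving queue <1>
7. #7 enq(23), leaving queue <1,23>
8. #8 enq(87), leaving queue <1,23,87>
9. #9 enq(18), leaving queue <1,23,87,18>

linearizable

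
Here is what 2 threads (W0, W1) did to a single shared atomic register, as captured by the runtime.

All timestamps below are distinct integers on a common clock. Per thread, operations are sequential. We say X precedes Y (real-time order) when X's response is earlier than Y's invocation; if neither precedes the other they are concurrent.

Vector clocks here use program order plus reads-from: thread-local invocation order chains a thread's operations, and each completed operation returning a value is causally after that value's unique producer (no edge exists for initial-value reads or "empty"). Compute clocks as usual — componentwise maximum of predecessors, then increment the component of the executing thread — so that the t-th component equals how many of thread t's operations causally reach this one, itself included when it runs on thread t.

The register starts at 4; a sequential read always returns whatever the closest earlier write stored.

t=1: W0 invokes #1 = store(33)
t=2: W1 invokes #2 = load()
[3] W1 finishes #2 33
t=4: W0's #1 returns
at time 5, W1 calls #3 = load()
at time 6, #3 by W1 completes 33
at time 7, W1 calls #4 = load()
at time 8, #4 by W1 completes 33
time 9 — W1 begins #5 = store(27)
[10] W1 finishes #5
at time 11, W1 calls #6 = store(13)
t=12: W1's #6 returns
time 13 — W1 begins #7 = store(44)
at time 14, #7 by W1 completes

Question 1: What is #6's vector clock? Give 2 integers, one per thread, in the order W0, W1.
(1, 5)

VC(#1, invoked at 1): no causal predecessors; +1 on W0 → (1, 0)
#2, invoked 2, takes VC(#1)=(1, 0) under max, adds 1 for W1 → (1, 1)
#3, invoked 5, takes VC(#1)=(1, 0), VC(#2)=(1, 1) under max, adds 1 for W1 → (1, 2)
#4, invoked 7, takes VC(#1)=(1, 0), VC(#3)=(1, 2) under max, adds 1 for W1 → (1, 3)
#5, invoked 9, takes VC(#4)=(1, 3) under max, adds 1 for W1 → (1, 4)
#6, invoked 11, takes VC(#5)=(1, 4) under max, adds 1 for W1 → (1, 5)
#7, invoked 13, takes VC(#6)=(1, 5) under max, adds 1 for W1 → (1, 6)
target: VC(#6) = (1, 5)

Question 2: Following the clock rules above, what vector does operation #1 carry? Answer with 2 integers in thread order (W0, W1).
(1, 0)

root op #1, invoked 1: fresh clock plus W0's own tick → (1, 0)
merge at #2 (invoked 2): VC(#1)=(1, 0), own-thread bump on W1 → (1, 1)
merge at #3 (invoked 5): VC(#1)=(1, 0), VC(#2)=(1, 1), own-thread bump on W1 → (1, 2)
merge at #4 (invoked 7): VC(#1)=(1, 0), VC(#3)=(1, 2), own-thread bump on W1 → (1, 3)
merge at #5 (invoked 9): VC(#4)=(1, 3), own-thread bump on W1 → (1, 4)
merge at #6 (invoked 11): VC(#5)=(1, 4), own-thread bump on W1 → (1, 5)
merge at #7 (invoked 13): VC(#6)=(1, 5), own-thread bump on W1 → (1, 6)
target: VC(#1) = (1, 0)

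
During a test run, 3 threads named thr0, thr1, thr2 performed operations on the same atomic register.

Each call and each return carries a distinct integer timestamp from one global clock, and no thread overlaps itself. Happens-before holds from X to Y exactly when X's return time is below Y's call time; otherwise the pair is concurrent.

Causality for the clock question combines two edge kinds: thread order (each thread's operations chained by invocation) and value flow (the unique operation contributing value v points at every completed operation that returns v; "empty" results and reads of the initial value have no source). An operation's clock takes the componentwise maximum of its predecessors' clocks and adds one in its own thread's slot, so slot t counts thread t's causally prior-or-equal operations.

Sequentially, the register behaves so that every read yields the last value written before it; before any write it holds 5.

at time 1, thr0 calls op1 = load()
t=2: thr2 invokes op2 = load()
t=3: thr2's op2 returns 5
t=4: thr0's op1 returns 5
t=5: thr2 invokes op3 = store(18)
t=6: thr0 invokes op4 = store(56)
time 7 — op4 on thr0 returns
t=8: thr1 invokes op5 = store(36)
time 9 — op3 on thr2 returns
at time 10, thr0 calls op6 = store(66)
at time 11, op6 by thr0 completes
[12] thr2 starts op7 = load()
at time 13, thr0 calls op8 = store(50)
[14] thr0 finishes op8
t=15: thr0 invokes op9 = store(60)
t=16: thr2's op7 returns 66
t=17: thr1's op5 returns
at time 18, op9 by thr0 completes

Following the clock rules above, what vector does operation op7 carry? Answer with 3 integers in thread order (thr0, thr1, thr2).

(3, 0, 3)

op2 (invocation 2): nothing precedes it; thr2's component alone gives (0, 0, 1)
op5 (invocation 8): nothing precedes it; thr1's component alone gives (0, 1, 0)
op1 (invocation 1): nothing precedes it; thr0's component alone gives (1, 0, 0)
from VC(op2)=(0, 0, 1), op3 (invoked 5) maxes components and bumps thr2 → (0, 0, 2)
from VC(op1)=(1, 0, 0), op4 (invoked 6) maxes components and bumps thr0 → (2, 0, 0)
from VC(op4)=(2, 0, 0), op6 (invoked 10) maxes components and bumps thr0 → (3, 0, 0)
from VC(op6)=(3, 0, 0), op8 (invoked 13) maxes components and bumps thr0 → (4, 0, 0)
from VC(op8)=(4, 0, 0), op9 (invoked 15) maxes components and bumps thr0 → (5, 0, 0)
from VC(op3)=(0, 0, 2), VC(op6)=(3, 0, 0), op7 (invoked 12) maxes components and bumps thr2 → (3, 0, 3)
target: VC(op7) = (3, 0, 3)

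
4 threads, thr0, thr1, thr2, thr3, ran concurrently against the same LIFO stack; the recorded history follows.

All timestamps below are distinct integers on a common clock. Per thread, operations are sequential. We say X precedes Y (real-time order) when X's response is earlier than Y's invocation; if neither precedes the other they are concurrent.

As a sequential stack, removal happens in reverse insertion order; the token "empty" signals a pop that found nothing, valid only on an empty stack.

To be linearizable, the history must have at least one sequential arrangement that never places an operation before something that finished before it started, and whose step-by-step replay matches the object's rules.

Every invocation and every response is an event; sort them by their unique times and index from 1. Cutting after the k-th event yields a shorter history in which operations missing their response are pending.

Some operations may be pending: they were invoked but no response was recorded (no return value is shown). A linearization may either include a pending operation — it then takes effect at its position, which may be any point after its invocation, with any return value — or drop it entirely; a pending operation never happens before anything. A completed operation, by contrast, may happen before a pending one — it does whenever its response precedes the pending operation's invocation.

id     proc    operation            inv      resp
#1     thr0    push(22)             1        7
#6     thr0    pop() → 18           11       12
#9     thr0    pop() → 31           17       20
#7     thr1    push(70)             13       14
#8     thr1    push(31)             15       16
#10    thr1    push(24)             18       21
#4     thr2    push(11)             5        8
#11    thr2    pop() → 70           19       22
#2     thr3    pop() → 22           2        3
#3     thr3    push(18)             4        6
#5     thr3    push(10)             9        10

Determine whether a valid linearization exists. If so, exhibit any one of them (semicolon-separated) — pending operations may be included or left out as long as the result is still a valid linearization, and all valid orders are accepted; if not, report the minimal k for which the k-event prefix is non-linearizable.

prefix check: 1..11 passes, 1..12 fails once #6's time-12 response joins
8 orders of the 6 completed LIFO stack ops respect real time; none is legal
one such order, #1, #2, #3, #4, #5, #6, breaks at step 6 where #6 pop() → 18 is illegal
one such order, #1, #2, #4, #3, #5, #6, breaks at step 6 where #6 pop() → 18 is illegal

not linearizable — minimal violating prefix: 12 events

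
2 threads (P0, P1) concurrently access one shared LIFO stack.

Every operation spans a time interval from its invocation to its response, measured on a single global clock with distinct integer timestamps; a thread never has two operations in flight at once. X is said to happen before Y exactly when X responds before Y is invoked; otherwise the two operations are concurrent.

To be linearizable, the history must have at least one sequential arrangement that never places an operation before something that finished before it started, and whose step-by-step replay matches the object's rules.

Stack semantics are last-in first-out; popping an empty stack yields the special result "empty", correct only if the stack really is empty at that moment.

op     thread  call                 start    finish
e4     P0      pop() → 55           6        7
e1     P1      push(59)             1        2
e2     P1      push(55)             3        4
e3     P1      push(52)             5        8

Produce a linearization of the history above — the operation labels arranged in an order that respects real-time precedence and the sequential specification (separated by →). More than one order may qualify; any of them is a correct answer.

after step 1 (e1 push(59)): stack <59>
after step 2 (e2 push(55)): stack <59,55>
after step 3 (e4 pop() → 55): stack <59>
after step 4 (e3 push(52)): stack <59,52>

e1 → e2 → e4 → e3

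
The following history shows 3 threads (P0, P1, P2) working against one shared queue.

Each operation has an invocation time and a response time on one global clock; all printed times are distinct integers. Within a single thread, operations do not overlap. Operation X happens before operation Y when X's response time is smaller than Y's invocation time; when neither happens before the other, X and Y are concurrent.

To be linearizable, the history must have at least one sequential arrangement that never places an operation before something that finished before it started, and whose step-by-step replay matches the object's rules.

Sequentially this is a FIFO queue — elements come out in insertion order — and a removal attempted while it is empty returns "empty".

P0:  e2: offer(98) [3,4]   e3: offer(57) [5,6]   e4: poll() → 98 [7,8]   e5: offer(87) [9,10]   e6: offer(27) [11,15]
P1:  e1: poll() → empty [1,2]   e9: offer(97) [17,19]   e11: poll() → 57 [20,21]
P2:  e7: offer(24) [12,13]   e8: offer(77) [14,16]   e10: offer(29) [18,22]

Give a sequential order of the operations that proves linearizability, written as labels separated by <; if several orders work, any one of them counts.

1. e1 poll() → empty, leaving queue <>
2. e2 offer(98), leaving queue <98>
3. e3 offer(57), leaving queue <98,57>
4. e4 poll() → 98, leaving queue <57>
5. e5 offer(87), leaving queue <57,87>
6. e6 offer(27), leaving queue <57,87,27>
7. e7 offer(24), leaving queue <57,87,27,24>
8. e8 offer(77), leaving queue <57,87,27,24,77>
9. e9 offer(97), leaving queue <57,87,27,24,77,97>
10. e10 offer(29), leaving queue <57,87,27,24,77,97,29>
11. e11 poll() → 57, leaving queue <87,27,24,77,97,29>

e1 < e2 < e3 < e4 < e5 < e6 < e7 < e8 < e9 < e10 < e11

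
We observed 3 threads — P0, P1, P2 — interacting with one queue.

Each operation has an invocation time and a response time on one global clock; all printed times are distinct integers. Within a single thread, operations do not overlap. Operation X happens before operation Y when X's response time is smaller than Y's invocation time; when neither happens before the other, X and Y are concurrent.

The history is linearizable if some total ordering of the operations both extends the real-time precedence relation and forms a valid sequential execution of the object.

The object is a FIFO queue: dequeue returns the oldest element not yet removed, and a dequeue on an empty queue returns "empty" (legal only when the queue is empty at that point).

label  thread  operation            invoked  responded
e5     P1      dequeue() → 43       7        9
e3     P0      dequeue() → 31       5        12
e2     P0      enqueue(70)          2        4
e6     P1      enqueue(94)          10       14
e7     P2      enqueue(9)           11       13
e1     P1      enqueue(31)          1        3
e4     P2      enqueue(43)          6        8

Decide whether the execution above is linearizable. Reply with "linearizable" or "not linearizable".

not linearizable

the violation lands at event 9, e5's response at time 9: events 1..8 linearize, events 1..9 do not
every one of the 4 real-time-consistent orders over 4 completed queue ops fails the sequential spec
include/drop combinations of the 1 pending operation (e3) were all tried; none helps
one such order, e1, e2, e4, e5 (pending dropped), breaks at step 4 where e5 dequeue() → 43 is illegal
one such order, e1, e2, e5, e4 (pending dropped), breaks at step 3 where e5 dequeue() → 43 is illegal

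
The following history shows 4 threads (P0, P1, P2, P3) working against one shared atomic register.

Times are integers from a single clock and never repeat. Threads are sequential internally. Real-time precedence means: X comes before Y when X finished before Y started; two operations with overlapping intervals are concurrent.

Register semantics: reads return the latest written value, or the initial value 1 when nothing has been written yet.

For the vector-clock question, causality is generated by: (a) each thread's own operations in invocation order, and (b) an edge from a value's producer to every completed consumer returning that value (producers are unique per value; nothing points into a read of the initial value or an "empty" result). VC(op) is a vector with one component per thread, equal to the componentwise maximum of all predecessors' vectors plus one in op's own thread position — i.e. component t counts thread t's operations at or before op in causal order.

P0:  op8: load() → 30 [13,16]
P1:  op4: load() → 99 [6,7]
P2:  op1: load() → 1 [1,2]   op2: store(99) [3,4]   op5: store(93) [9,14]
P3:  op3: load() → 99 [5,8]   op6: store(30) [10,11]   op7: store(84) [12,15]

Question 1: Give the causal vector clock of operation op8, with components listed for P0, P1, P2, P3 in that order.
invoked at 1, op1 has no predecessors; its own P2 bump gives (0, 0, 1, 0)
op2 (invocation 3): componentwise max over VC(op1)=(0, 0, 1, 0), +1 at P2, giving (0, 0, 2, 0)
op3 (invocation 5): componentwise max over VC(op2)=(0, 0, 2, 0), +1 at P3, giving (0, 0, 2, 1)
op5 (invocation 9): componentwise max over VC(op2)=(0, 0, 2, 0), +1 at P2, giving (0, 0, 3, 0)
op4 (invocation 6): componentwise max over VC(op2)=(0, 0, 2, 0), +1 at P1, giving (0, 1, 2, 0)
op6 (invocation 10): componentwise max over VC(op3)=(0, 0, 2, 1), +1 at P3, giving (0, 0, 2, 2)
op7 (invocation 12): componentwise max over VC(op6)=(0, 0, 2, 2), +1 at P3, giving (0, 0, 2, 3)
op8 (invocation 13): componentwise max over VC(op6)=(0, 0, 2, 2), +1 at P0, giving (1, 0, 2, 2)
target: VC(op8) = (1, 0, 2, 2)

(1, 0, 2, 2)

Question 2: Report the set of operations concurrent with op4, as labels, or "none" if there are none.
overlap test against op4 [6,7]: concurrent iff the interval meets 6..7
op1 [1,2]: before
op2 [3,4]: before
op3 [5,8]: concurrent
op5 [9,14]: after
op6 [10,11]: after
op7 [12,15]: after
op8 [13,16]: after

op3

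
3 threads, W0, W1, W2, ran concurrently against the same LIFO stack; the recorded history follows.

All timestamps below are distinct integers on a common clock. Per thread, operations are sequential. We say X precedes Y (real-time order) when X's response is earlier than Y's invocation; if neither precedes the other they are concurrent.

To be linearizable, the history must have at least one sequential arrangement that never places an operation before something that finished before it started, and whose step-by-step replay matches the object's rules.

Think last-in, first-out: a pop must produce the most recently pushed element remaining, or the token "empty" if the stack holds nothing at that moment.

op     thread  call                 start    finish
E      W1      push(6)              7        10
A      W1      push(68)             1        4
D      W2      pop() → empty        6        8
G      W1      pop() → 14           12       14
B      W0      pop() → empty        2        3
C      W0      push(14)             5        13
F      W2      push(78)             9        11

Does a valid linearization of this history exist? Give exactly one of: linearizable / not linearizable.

not linearizable

the violation lands at event 8, D's response at time 8: events 1..7 linearize, events 1..8 do not
the 3 completed operations admit 2 real-time orders; each fails the LIFO stack replay
every completion of the 2 pending operations (C, E) was checked; none linearizes
take A, B, D (pending dropped): step 2 already fails, because B pop() → empty cannot occur there
take B, A, D (pending dropped): step 3 already fails, because D pop() → empty cannot occur there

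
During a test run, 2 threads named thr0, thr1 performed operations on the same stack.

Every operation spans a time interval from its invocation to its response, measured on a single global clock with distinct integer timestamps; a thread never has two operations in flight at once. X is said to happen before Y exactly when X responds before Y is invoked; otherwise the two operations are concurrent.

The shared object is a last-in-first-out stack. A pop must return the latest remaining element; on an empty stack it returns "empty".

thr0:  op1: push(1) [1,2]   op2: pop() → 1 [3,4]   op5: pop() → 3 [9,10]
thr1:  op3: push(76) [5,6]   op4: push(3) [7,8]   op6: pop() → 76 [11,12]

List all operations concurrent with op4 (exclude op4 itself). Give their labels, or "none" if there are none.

none

op4 spans [7,8]; an op avoiding the whole window 7..8 is ordered, any other is concurrent
op1 [1,2]: before
op2 [3,4]: before
op3 [5,6]: before
op5 [9,10]: after
op6 [11,12]: after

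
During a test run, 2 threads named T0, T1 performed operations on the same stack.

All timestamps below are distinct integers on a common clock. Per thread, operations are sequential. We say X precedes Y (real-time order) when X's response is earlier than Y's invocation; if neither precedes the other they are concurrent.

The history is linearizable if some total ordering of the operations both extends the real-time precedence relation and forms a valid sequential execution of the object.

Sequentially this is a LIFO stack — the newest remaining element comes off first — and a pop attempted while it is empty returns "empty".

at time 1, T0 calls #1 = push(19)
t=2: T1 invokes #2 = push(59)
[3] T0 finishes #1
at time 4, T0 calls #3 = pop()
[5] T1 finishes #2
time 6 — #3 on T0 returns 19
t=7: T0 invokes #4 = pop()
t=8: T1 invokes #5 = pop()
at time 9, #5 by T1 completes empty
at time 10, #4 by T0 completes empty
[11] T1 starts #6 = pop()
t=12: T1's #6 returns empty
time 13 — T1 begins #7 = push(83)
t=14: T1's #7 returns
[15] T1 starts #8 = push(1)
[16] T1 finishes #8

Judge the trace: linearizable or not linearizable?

through event 9 a valid linearization exists; event 10 (#4 responding at time 10) ends that
the 5 completed operations admit 6 real-time orders; each fails the stack replay
for example #1, #2, #3, #4, #5 fails at step 3: #3 pop() → 19 is not legal there
for example #1, #2, #3, #5, #4 fails at step 3: #3 pop() → 19 is not legal there

not linearizable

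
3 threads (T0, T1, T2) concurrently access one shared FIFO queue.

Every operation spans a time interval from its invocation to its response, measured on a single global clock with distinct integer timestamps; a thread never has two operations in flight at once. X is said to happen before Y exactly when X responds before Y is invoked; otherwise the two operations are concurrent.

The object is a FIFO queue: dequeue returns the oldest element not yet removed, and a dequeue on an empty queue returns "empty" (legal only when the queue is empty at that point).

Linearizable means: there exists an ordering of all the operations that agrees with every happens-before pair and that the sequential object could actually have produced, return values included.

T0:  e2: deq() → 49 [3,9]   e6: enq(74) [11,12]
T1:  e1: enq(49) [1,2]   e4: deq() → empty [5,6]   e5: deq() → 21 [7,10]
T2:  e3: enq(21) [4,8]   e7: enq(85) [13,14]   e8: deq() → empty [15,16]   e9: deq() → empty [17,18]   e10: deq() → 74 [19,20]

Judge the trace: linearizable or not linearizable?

not linearizable

cut after 15 events: linearizable; cut after 16 events (e8 responds, time 16): not linearizable
all 12 real-time-respecting orders fail — 8 completed FIFO queue operations, no legal replay
sample order e1, e2, e3, e4, e5, e6, e7, e8 stalls at step 4 — e4 deq() → empty has no legal effect
sample order e1, e2, e4, e3, e5, e6, e7, e8 stalls at step 8 — e8 deq() → empty has no legal effect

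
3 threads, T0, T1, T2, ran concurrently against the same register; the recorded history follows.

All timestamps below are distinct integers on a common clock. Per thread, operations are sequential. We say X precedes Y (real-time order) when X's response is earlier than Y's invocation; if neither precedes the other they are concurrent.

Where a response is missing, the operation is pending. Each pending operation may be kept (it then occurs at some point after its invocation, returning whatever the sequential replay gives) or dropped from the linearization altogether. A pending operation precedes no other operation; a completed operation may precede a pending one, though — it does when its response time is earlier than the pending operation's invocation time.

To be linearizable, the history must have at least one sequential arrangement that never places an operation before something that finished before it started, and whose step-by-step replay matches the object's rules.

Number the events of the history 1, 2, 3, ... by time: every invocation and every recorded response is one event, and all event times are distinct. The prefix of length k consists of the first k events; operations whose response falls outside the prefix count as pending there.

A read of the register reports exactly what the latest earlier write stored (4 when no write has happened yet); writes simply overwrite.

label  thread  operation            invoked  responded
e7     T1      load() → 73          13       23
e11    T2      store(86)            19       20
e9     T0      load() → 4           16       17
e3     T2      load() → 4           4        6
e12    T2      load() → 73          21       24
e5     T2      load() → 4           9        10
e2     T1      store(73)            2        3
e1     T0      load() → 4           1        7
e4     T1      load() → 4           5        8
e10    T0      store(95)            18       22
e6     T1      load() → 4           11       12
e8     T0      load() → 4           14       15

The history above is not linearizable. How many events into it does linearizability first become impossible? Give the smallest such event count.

6

events 1..5 are linearizable; a witness order is e1, e2:
after step 1 (e1 load() (pending, included)): value 4
after step 2 (e2 store(73)): value 73
include event 6 — e3 responding at 6 — and every candidate order breaks
no completion choice of the 2 pending operations (e1, e4) rescues it — every subset was tried
take e2, e3 (pending dropped): step 2 already fails, because e3 load() → 4 cannot occur there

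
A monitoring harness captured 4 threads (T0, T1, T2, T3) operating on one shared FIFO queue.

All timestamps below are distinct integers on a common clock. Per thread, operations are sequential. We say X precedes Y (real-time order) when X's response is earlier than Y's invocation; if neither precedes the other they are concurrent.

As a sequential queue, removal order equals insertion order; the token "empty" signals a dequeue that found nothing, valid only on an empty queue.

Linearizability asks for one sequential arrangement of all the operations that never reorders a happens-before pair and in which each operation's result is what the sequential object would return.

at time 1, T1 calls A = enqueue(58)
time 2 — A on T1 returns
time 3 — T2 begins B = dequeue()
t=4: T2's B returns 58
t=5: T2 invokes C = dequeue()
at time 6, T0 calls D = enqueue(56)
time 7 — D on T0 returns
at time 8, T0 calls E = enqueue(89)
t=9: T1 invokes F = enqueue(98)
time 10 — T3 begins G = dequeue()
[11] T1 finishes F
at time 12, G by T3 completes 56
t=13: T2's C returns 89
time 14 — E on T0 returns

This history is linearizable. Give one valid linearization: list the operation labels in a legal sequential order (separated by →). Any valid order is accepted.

after step 1 (A enqueue(58)): queue <58>
after step 2 (B dequeue() → 58): queue <>
after step 3 (D enqueue(56)): queue <56>
after step 4 (E enqueue(89)): queue <56,89>
after step 5 (F enqueue(98)): queue <56,89,98>
after step 6 (G dequeue() → 56): queue <89,98>
after step 7 (C dequeue() → 89): queue <98>

A → B → D → E → F → G → C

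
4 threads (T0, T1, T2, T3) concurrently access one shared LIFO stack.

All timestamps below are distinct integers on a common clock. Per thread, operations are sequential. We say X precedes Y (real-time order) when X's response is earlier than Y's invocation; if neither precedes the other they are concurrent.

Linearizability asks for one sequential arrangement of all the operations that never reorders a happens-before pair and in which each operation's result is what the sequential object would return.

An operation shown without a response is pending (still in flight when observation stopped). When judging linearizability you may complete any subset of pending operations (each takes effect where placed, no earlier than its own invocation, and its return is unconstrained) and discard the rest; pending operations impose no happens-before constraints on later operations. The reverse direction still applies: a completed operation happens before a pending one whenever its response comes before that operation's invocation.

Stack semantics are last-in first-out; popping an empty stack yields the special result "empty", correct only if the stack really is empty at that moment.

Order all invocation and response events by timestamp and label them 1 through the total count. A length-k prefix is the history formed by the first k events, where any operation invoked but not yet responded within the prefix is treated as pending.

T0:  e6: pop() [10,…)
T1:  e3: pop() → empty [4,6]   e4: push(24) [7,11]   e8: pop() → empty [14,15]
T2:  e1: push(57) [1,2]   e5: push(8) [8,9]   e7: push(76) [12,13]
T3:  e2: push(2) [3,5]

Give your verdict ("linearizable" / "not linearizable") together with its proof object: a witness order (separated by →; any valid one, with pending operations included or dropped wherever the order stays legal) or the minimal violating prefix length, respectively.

already the first 6 events (up to e3's response at time 6) admit no linearization; the first 5 still do
the 3 completed operations admit 2 real-time orders; each fails the LIFO stack replay
e.g. e1, e2, e3: illegal at step 3, since e3 pop() → empty cannot apply there
e.g. e1, e3, e2: illegal at step 2, since e3 pop() → empty cannot apply there

not linearizable — minimal violating prefix: 6 events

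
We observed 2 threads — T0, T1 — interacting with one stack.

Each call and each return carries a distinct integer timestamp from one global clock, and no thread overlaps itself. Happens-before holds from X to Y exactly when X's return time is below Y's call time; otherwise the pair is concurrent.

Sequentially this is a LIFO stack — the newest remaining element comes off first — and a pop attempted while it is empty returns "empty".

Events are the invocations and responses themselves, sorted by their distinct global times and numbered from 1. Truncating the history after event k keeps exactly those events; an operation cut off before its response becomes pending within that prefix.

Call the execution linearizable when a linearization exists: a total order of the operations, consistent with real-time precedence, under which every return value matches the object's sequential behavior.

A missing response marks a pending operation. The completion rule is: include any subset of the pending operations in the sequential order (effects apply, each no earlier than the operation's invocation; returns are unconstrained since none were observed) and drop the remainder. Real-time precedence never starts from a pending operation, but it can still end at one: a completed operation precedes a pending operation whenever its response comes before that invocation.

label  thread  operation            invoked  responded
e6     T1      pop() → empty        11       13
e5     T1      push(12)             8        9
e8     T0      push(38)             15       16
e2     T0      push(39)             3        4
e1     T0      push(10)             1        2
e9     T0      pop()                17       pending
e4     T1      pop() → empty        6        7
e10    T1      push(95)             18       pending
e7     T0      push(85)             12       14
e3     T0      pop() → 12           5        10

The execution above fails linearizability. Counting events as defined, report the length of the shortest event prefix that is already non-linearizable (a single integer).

7

events 1..6 are linearizable; a witness order is e1, e2:
step 1: e1 push(10) — stack <10>
step 2: e2 push(39) — stack <10,39>
adding event 7 (e4 responds at 7) leaves no legal real-time order
completion choices over the 1 pending operation (e3) were checked; none helps
one such order, e1, e2, e4 (pending dropped), breaks at step 3 where e4 pop() → empty is illegal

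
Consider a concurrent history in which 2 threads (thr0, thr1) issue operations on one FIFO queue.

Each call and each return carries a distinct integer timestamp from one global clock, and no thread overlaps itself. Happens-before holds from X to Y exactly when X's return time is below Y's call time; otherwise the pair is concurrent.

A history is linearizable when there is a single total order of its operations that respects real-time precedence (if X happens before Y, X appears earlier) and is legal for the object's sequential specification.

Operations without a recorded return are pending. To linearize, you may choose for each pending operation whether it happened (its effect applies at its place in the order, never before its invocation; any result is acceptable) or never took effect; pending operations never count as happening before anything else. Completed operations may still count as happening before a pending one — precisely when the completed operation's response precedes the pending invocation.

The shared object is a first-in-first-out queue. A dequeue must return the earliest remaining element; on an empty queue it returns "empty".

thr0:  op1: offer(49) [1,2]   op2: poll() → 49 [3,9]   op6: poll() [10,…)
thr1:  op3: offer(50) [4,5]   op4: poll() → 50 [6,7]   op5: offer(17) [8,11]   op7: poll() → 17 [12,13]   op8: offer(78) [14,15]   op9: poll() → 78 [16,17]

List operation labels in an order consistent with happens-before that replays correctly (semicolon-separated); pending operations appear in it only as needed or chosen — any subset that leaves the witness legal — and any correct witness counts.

op1; op2; op3; op4; op5; op7; op6; op8; op9

step 1: op1 offer(49) — queue <49>
step 2: op2 poll() → 49 — queue <>
step 3: op3 offer(50) — queue <50>
step 4: op4 poll() → 50 — queue <>
step 5: op5 offer(17) — queue <17>
step 6: op7 poll() → 17 — queue <>
step 7: op6 poll() (pending, included) — queue <>
step 8: op8 offer(78) — queue <78>
step 9: op9 poll() → 78 — queue <>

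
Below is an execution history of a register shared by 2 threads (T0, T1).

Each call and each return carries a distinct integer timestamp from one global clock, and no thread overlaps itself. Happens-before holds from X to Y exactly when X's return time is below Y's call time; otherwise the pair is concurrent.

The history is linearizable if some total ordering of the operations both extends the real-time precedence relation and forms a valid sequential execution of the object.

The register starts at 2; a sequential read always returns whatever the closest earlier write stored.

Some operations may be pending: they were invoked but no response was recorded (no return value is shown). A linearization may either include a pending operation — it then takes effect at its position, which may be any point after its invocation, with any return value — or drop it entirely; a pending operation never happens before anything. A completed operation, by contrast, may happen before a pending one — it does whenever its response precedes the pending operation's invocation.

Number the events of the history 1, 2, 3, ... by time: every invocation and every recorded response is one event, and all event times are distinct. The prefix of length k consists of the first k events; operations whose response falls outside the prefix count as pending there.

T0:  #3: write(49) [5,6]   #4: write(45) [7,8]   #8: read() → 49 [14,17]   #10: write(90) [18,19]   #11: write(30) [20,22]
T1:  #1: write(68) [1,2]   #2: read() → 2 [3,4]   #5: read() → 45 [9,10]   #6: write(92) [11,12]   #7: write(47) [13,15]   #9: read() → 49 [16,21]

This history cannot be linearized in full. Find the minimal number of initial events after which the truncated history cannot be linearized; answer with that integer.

events 1..3 are linearizable; a witness order is #1:
after step 1 (#1 write(68)): value 68
once event 4 joins (#2's response, time 4), exhaustive search finds no witness
take #1, #2: step 2 already fails, because #2 read() → 2 cannot occur there

4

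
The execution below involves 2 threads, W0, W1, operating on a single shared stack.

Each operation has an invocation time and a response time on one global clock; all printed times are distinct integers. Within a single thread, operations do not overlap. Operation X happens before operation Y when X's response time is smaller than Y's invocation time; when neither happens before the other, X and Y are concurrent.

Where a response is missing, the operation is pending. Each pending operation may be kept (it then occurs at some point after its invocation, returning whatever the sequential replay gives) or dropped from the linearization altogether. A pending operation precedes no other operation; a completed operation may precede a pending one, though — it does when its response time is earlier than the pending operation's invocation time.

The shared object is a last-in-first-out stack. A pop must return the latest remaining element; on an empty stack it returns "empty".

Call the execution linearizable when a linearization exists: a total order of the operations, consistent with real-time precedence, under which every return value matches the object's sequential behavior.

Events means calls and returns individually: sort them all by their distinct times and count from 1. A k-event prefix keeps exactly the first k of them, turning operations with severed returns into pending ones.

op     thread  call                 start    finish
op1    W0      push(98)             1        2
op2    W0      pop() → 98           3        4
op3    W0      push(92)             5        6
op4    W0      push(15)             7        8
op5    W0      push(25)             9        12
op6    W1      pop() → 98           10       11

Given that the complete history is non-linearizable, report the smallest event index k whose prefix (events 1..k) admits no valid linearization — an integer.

events 1..10 are still linearizable — one witness is op1, op2, op3, op4:
after step 1 (op1 push(98)): stack <98>
after step 2 (op2 pop() → 98): stack <>
after step 3 (op3 push(92)): stack <92>
after step 4 (op4 push(15)): stack <92,15>
with event 11 included (op6 responding at time 11), all real-time-consistent orders fail
completion choices over the 1 pending operation (op5) were checked; none helps
sample order op1, op2, op3, op4, op6 (pending dropped) stalls at step 5 — op6 pop() → 98 has no legal effect

11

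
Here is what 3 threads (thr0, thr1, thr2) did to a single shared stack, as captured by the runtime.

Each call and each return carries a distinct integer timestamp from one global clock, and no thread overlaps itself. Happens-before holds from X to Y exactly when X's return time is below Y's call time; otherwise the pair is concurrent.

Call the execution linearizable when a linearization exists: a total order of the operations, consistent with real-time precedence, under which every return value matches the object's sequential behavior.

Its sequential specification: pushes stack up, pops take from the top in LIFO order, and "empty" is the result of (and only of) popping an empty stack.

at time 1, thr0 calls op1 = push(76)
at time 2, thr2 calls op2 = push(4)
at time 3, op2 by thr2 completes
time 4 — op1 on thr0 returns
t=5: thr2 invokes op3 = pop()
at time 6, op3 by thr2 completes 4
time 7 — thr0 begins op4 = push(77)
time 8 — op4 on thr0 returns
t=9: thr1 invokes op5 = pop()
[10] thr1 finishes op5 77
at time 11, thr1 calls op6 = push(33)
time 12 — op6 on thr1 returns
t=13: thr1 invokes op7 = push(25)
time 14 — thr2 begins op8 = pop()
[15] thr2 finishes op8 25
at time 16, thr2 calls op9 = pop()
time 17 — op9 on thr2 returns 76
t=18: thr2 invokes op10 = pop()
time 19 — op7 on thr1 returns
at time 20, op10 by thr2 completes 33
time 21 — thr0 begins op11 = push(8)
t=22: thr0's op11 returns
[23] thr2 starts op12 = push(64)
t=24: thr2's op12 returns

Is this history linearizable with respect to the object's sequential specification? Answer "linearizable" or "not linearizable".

not linearizable

events 1..16 are fine; event 17 — the response of op9 at time 17 — makes the prefix non-linearizable
every one of the 2 real-time-consistent orders over 8 completed stack ops fails the sequential spec
include/drop combinations of the 1 pending operation (op7) were all tried; none helps
e.g. op1, op2, op3, op4, op5, op6, op8, op9 (pending dropped): illegal at step 7, since op8 pop() → 25 cannot apply there
e.g. op2, op1, op3, op4, op5, op6, op8, op9 (pending dropped): illegal at step 3, since op3 pop() → 4 cannot apply there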